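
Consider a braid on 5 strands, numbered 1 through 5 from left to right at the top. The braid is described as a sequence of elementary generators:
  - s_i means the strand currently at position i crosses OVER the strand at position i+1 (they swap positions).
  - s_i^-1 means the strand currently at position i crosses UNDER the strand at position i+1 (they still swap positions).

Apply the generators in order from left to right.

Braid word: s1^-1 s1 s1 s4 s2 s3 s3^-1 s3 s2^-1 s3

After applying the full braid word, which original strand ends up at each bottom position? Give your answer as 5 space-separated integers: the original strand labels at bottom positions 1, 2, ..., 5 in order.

Answer: 2 5 1 3 4

Derivation:
Gen 1 (s1^-1): strand 1 crosses under strand 2. Perm now: [2 1 3 4 5]
Gen 2 (s1): strand 2 crosses over strand 1. Perm now: [1 2 3 4 5]
Gen 3 (s1): strand 1 crosses over strand 2. Perm now: [2 1 3 4 5]
Gen 4 (s4): strand 4 crosses over strand 5. Perm now: [2 1 3 5 4]
Gen 5 (s2): strand 1 crosses over strand 3. Perm now: [2 3 1 5 4]
Gen 6 (s3): strand 1 crosses over strand 5. Perm now: [2 3 5 1 4]
Gen 7 (s3^-1): strand 5 crosses under strand 1. Perm now: [2 3 1 5 4]
Gen 8 (s3): strand 1 crosses over strand 5. Perm now: [2 3 5 1 4]
Gen 9 (s2^-1): strand 3 crosses under strand 5. Perm now: [2 5 3 1 4]
Gen 10 (s3): strand 3 crosses over strand 1. Perm now: [2 5 1 3 4]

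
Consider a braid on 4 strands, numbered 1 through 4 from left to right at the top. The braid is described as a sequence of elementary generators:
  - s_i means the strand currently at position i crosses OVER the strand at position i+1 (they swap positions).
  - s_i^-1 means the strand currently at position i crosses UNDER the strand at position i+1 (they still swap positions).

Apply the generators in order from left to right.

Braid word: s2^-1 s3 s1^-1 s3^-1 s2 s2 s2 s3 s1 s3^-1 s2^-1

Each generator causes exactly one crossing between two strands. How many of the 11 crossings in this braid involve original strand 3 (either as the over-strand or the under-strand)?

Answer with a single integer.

Answer: 4

Derivation:
Gen 1: crossing 2x3. Involves strand 3? yes. Count so far: 1
Gen 2: crossing 2x4. Involves strand 3? no. Count so far: 1
Gen 3: crossing 1x3. Involves strand 3? yes. Count so far: 2
Gen 4: crossing 4x2. Involves strand 3? no. Count so far: 2
Gen 5: crossing 1x2. Involves strand 3? no. Count so far: 2
Gen 6: crossing 2x1. Involves strand 3? no. Count so far: 2
Gen 7: crossing 1x2. Involves strand 3? no. Count so far: 2
Gen 8: crossing 1x4. Involves strand 3? no. Count so far: 2
Gen 9: crossing 3x2. Involves strand 3? yes. Count so far: 3
Gen 10: crossing 4x1. Involves strand 3? no. Count so far: 3
Gen 11: crossing 3x1. Involves strand 3? yes. Count so far: 4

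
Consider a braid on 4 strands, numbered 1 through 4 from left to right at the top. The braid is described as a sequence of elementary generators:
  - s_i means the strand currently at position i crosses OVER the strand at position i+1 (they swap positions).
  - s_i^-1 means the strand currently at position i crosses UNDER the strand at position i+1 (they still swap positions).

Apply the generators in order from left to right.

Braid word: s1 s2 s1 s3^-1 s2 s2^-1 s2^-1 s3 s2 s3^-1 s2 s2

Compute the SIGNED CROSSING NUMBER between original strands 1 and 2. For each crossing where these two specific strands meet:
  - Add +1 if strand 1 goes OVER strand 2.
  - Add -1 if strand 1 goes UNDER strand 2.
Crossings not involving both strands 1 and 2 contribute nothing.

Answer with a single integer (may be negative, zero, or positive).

Gen 1: 1 over 2. Both 1&2? yes. Contrib: +1. Sum: 1
Gen 2: crossing 1x3. Both 1&2? no. Sum: 1
Gen 3: crossing 2x3. Both 1&2? no. Sum: 1
Gen 4: crossing 1x4. Both 1&2? no. Sum: 1
Gen 5: crossing 2x4. Both 1&2? no. Sum: 1
Gen 6: crossing 4x2. Both 1&2? no. Sum: 1
Gen 7: crossing 2x4. Both 1&2? no. Sum: 1
Gen 8: 2 over 1. Both 1&2? yes. Contrib: -1. Sum: 0
Gen 9: crossing 4x1. Both 1&2? no. Sum: 0
Gen 10: crossing 4x2. Both 1&2? no. Sum: 0
Gen 11: 1 over 2. Both 1&2? yes. Contrib: +1. Sum: 1
Gen 12: 2 over 1. Both 1&2? yes. Contrib: -1. Sum: 0

Answer: 0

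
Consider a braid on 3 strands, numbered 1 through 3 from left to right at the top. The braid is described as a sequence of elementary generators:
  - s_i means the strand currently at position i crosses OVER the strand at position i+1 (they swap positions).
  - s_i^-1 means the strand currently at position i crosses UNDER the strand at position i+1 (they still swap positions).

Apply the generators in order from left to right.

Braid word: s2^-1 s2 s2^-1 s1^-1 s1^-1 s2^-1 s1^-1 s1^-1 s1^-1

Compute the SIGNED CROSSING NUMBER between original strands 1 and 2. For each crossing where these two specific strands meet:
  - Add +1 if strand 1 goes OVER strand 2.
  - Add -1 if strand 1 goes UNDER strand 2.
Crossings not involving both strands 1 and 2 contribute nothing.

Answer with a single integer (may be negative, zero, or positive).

Answer: -1

Derivation:
Gen 1: crossing 2x3. Both 1&2? no. Sum: 0
Gen 2: crossing 3x2. Both 1&2? no. Sum: 0
Gen 3: crossing 2x3. Both 1&2? no. Sum: 0
Gen 4: crossing 1x3. Both 1&2? no. Sum: 0
Gen 5: crossing 3x1. Both 1&2? no. Sum: 0
Gen 6: crossing 3x2. Both 1&2? no. Sum: 0
Gen 7: 1 under 2. Both 1&2? yes. Contrib: -1. Sum: -1
Gen 8: 2 under 1. Both 1&2? yes. Contrib: +1. Sum: 0
Gen 9: 1 under 2. Both 1&2? yes. Contrib: -1. Sum: -1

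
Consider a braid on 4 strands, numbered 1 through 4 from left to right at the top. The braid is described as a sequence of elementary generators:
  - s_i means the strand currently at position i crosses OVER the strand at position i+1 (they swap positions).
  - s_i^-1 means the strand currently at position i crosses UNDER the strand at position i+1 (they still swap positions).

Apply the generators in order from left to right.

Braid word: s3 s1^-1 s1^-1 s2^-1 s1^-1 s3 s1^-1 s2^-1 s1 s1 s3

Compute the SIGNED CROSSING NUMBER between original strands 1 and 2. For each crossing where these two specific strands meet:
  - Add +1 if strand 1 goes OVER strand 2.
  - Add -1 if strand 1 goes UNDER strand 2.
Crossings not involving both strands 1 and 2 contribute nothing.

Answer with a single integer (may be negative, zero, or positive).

Answer: 0

Derivation:
Gen 1: crossing 3x4. Both 1&2? no. Sum: 0
Gen 2: 1 under 2. Both 1&2? yes. Contrib: -1. Sum: -1
Gen 3: 2 under 1. Both 1&2? yes. Contrib: +1. Sum: 0
Gen 4: crossing 2x4. Both 1&2? no. Sum: 0
Gen 5: crossing 1x4. Both 1&2? no. Sum: 0
Gen 6: crossing 2x3. Both 1&2? no. Sum: 0
Gen 7: crossing 4x1. Both 1&2? no. Sum: 0
Gen 8: crossing 4x3. Both 1&2? no. Sum: 0
Gen 9: crossing 1x3. Both 1&2? no. Sum: 0
Gen 10: crossing 3x1. Both 1&2? no. Sum: 0
Gen 11: crossing 4x2. Both 1&2? no. Sum: 0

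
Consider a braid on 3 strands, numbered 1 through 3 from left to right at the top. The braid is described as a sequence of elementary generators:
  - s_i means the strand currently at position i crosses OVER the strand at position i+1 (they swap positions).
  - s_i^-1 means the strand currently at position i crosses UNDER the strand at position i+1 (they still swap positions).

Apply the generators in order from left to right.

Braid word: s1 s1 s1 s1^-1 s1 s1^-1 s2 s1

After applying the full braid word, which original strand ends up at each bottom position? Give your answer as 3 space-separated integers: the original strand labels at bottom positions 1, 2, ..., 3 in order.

Gen 1 (s1): strand 1 crosses over strand 2. Perm now: [2 1 3]
Gen 2 (s1): strand 2 crosses over strand 1. Perm now: [1 2 3]
Gen 3 (s1): strand 1 crosses over strand 2. Perm now: [2 1 3]
Gen 4 (s1^-1): strand 2 crosses under strand 1. Perm now: [1 2 3]
Gen 5 (s1): strand 1 crosses over strand 2. Perm now: [2 1 3]
Gen 6 (s1^-1): strand 2 crosses under strand 1. Perm now: [1 2 3]
Gen 7 (s2): strand 2 crosses over strand 3. Perm now: [1 3 2]
Gen 8 (s1): strand 1 crosses over strand 3. Perm now: [3 1 2]

Answer: 3 1 2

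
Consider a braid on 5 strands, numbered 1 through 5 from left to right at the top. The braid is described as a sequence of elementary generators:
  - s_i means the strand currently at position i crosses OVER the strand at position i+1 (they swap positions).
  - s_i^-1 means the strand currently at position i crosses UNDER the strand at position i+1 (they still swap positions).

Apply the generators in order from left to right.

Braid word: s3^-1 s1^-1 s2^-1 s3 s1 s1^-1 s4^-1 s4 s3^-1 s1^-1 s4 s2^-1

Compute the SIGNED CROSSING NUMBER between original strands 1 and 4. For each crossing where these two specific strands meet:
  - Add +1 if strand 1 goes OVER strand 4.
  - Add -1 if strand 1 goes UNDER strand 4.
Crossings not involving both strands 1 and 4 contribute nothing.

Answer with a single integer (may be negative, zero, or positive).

Gen 1: crossing 3x4. Both 1&4? no. Sum: 0
Gen 2: crossing 1x2. Both 1&4? no. Sum: 0
Gen 3: 1 under 4. Both 1&4? yes. Contrib: -1. Sum: -1
Gen 4: crossing 1x3. Both 1&4? no. Sum: -1
Gen 5: crossing 2x4. Both 1&4? no. Sum: -1
Gen 6: crossing 4x2. Both 1&4? no. Sum: -1
Gen 7: crossing 1x5. Both 1&4? no. Sum: -1
Gen 8: crossing 5x1. Both 1&4? no. Sum: -1
Gen 9: crossing 3x1. Both 1&4? no. Sum: -1
Gen 10: crossing 2x4. Both 1&4? no. Sum: -1
Gen 11: crossing 3x5. Both 1&4? no. Sum: -1
Gen 12: crossing 2x1. Both 1&4? no. Sum: -1

Answer: -1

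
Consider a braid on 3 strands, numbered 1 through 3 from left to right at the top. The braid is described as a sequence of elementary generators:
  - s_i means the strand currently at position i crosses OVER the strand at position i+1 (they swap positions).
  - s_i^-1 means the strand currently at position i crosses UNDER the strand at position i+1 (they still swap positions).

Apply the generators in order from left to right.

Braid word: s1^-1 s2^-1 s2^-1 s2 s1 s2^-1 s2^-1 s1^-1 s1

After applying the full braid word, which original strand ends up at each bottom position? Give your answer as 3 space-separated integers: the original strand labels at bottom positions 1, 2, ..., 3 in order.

Gen 1 (s1^-1): strand 1 crosses under strand 2. Perm now: [2 1 3]
Gen 2 (s2^-1): strand 1 crosses under strand 3. Perm now: [2 3 1]
Gen 3 (s2^-1): strand 3 crosses under strand 1. Perm now: [2 1 3]
Gen 4 (s2): strand 1 crosses over strand 3. Perm now: [2 3 1]
Gen 5 (s1): strand 2 crosses over strand 3. Perm now: [3 2 1]
Gen 6 (s2^-1): strand 2 crosses under strand 1. Perm now: [3 1 2]
Gen 7 (s2^-1): strand 1 crosses under strand 2. Perm now: [3 2 1]
Gen 8 (s1^-1): strand 3 crosses under strand 2. Perm now: [2 3 1]
Gen 9 (s1): strand 2 crosses over strand 3. Perm now: [3 2 1]

Answer: 3 2 1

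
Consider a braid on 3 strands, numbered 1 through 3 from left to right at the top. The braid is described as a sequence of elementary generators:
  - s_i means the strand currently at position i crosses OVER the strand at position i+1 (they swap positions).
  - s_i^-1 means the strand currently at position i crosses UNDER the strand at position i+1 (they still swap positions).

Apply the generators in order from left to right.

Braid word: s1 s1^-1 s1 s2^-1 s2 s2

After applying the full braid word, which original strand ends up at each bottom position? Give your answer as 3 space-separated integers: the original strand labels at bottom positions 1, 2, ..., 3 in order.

Answer: 2 3 1

Derivation:
Gen 1 (s1): strand 1 crosses over strand 2. Perm now: [2 1 3]
Gen 2 (s1^-1): strand 2 crosses under strand 1. Perm now: [1 2 3]
Gen 3 (s1): strand 1 crosses over strand 2. Perm now: [2 1 3]
Gen 4 (s2^-1): strand 1 crosses under strand 3. Perm now: [2 3 1]
Gen 5 (s2): strand 3 crosses over strand 1. Perm now: [2 1 3]
Gen 6 (s2): strand 1 crosses over strand 3. Perm now: [2 3 1]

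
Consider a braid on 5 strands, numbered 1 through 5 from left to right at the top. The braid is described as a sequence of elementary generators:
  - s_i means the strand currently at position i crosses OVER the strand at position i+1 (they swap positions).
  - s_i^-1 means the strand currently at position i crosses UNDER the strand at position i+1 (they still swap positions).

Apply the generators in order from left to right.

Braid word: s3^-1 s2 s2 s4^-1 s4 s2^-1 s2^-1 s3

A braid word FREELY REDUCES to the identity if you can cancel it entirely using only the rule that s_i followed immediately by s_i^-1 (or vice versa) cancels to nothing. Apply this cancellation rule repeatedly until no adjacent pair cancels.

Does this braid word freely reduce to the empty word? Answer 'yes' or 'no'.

Answer: yes

Derivation:
Gen 1 (s3^-1): push. Stack: [s3^-1]
Gen 2 (s2): push. Stack: [s3^-1 s2]
Gen 3 (s2): push. Stack: [s3^-1 s2 s2]
Gen 4 (s4^-1): push. Stack: [s3^-1 s2 s2 s4^-1]
Gen 5 (s4): cancels prior s4^-1. Stack: [s3^-1 s2 s2]
Gen 6 (s2^-1): cancels prior s2. Stack: [s3^-1 s2]
Gen 7 (s2^-1): cancels prior s2. Stack: [s3^-1]
Gen 8 (s3): cancels prior s3^-1. Stack: []
Reduced word: (empty)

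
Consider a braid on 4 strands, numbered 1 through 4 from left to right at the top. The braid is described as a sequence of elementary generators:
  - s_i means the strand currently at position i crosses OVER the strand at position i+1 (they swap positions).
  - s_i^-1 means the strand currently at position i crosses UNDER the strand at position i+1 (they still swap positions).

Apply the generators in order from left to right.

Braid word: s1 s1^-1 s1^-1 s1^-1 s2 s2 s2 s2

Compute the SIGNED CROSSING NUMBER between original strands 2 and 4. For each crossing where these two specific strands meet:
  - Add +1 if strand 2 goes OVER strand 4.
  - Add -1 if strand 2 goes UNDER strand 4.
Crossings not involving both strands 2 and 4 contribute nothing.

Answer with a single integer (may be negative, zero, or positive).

Answer: 0

Derivation:
Gen 1: crossing 1x2. Both 2&4? no. Sum: 0
Gen 2: crossing 2x1. Both 2&4? no. Sum: 0
Gen 3: crossing 1x2. Both 2&4? no. Sum: 0
Gen 4: crossing 2x1. Both 2&4? no. Sum: 0
Gen 5: crossing 2x3. Both 2&4? no. Sum: 0
Gen 6: crossing 3x2. Both 2&4? no. Sum: 0
Gen 7: crossing 2x3. Both 2&4? no. Sum: 0
Gen 8: crossing 3x2. Both 2&4? no. Sum: 0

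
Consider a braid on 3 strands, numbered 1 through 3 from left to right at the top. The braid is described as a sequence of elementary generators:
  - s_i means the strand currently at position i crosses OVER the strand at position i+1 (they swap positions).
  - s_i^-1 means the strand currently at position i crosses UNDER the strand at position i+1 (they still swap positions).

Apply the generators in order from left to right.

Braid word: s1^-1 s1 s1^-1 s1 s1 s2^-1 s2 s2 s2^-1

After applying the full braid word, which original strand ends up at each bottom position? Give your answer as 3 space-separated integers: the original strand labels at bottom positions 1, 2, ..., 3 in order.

Answer: 2 1 3

Derivation:
Gen 1 (s1^-1): strand 1 crosses under strand 2. Perm now: [2 1 3]
Gen 2 (s1): strand 2 crosses over strand 1. Perm now: [1 2 3]
Gen 3 (s1^-1): strand 1 crosses under strand 2. Perm now: [2 1 3]
Gen 4 (s1): strand 2 crosses over strand 1. Perm now: [1 2 3]
Gen 5 (s1): strand 1 crosses over strand 2. Perm now: [2 1 3]
Gen 6 (s2^-1): strand 1 crosses under strand 3. Perm now: [2 3 1]
Gen 7 (s2): strand 3 crosses over strand 1. Perm now: [2 1 3]
Gen 8 (s2): strand 1 crosses over strand 3. Perm now: [2 3 1]
Gen 9 (s2^-1): strand 3 crosses under strand 1. Perm now: [2 1 3]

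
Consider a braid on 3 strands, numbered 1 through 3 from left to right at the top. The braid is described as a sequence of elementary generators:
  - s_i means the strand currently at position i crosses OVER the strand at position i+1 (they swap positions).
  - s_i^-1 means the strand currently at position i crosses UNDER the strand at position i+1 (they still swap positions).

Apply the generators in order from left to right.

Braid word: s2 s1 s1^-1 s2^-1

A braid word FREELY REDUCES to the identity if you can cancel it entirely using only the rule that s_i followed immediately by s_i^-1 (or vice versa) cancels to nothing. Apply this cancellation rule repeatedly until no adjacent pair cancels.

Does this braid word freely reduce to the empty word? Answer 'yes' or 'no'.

Gen 1 (s2): push. Stack: [s2]
Gen 2 (s1): push. Stack: [s2 s1]
Gen 3 (s1^-1): cancels prior s1. Stack: [s2]
Gen 4 (s2^-1): cancels prior s2. Stack: []
Reduced word: (empty)

Answer: yes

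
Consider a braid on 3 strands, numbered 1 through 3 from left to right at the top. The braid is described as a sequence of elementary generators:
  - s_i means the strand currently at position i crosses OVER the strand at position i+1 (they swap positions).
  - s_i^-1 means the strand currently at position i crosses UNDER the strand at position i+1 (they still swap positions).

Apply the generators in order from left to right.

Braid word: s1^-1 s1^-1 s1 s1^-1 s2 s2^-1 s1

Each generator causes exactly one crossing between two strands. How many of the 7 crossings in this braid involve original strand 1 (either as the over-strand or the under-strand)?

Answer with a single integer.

Gen 1: crossing 1x2. Involves strand 1? yes. Count so far: 1
Gen 2: crossing 2x1. Involves strand 1? yes. Count so far: 2
Gen 3: crossing 1x2. Involves strand 1? yes. Count so far: 3
Gen 4: crossing 2x1. Involves strand 1? yes. Count so far: 4
Gen 5: crossing 2x3. Involves strand 1? no. Count so far: 4
Gen 6: crossing 3x2. Involves strand 1? no. Count so far: 4
Gen 7: crossing 1x2. Involves strand 1? yes. Count so far: 5

Answer: 5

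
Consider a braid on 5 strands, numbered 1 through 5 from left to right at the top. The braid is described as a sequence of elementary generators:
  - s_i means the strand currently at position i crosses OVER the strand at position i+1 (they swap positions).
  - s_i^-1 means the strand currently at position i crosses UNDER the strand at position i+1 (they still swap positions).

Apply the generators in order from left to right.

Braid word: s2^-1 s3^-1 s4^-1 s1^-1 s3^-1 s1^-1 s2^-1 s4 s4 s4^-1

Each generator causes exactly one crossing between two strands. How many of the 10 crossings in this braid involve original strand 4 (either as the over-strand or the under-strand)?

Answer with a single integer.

Answer: 5

Derivation:
Gen 1: crossing 2x3. Involves strand 4? no. Count so far: 0
Gen 2: crossing 2x4. Involves strand 4? yes. Count so far: 1
Gen 3: crossing 2x5. Involves strand 4? no. Count so far: 1
Gen 4: crossing 1x3. Involves strand 4? no. Count so far: 1
Gen 5: crossing 4x5. Involves strand 4? yes. Count so far: 2
Gen 6: crossing 3x1. Involves strand 4? no. Count so far: 2
Gen 7: crossing 3x5. Involves strand 4? no. Count so far: 2
Gen 8: crossing 4x2. Involves strand 4? yes. Count so far: 3
Gen 9: crossing 2x4. Involves strand 4? yes. Count so far: 4
Gen 10: crossing 4x2. Involves strand 4? yes. Count so far: 5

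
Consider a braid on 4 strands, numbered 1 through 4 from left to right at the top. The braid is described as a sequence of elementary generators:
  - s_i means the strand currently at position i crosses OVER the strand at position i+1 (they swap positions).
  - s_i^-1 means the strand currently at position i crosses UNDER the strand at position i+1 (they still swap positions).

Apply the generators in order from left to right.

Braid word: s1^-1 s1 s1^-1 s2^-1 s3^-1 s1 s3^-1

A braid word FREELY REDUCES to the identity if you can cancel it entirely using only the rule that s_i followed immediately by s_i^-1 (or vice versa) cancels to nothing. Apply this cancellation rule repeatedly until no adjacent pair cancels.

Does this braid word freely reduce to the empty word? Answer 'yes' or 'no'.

Gen 1 (s1^-1): push. Stack: [s1^-1]
Gen 2 (s1): cancels prior s1^-1. Stack: []
Gen 3 (s1^-1): push. Stack: [s1^-1]
Gen 4 (s2^-1): push. Stack: [s1^-1 s2^-1]
Gen 5 (s3^-1): push. Stack: [s1^-1 s2^-1 s3^-1]
Gen 6 (s1): push. Stack: [s1^-1 s2^-1 s3^-1 s1]
Gen 7 (s3^-1): push. Stack: [s1^-1 s2^-1 s3^-1 s1 s3^-1]
Reduced word: s1^-1 s2^-1 s3^-1 s1 s3^-1

Answer: no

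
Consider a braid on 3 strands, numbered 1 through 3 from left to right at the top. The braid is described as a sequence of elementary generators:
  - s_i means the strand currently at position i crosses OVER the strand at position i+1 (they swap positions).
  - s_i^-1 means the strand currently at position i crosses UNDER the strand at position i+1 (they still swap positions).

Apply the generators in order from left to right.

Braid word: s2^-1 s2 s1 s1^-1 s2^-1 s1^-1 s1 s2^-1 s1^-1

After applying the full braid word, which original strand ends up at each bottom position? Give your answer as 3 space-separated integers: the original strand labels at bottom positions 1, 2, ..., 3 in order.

Answer: 2 1 3

Derivation:
Gen 1 (s2^-1): strand 2 crosses under strand 3. Perm now: [1 3 2]
Gen 2 (s2): strand 3 crosses over strand 2. Perm now: [1 2 3]
Gen 3 (s1): strand 1 crosses over strand 2. Perm now: [2 1 3]
Gen 4 (s1^-1): strand 2 crosses under strand 1. Perm now: [1 2 3]
Gen 5 (s2^-1): strand 2 crosses under strand 3. Perm now: [1 3 2]
Gen 6 (s1^-1): strand 1 crosses under strand 3. Perm now: [3 1 2]
Gen 7 (s1): strand 3 crosses over strand 1. Perm now: [1 3 2]
Gen 8 (s2^-1): strand 3 crosses under strand 2. Perm now: [1 2 3]
Gen 9 (s1^-1): strand 1 crosses under strand 2. Perm now: [2 1 3]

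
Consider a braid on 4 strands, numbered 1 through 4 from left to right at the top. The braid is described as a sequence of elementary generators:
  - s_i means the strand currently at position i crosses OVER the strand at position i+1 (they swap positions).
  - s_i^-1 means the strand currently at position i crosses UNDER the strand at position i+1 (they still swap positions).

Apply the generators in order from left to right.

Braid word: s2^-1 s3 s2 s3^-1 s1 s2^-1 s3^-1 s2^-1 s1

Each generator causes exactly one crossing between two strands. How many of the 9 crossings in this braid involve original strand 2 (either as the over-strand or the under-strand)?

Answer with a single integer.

Answer: 5

Derivation:
Gen 1: crossing 2x3. Involves strand 2? yes. Count so far: 1
Gen 2: crossing 2x4. Involves strand 2? yes. Count so far: 2
Gen 3: crossing 3x4. Involves strand 2? no. Count so far: 2
Gen 4: crossing 3x2. Involves strand 2? yes. Count so far: 3
Gen 5: crossing 1x4. Involves strand 2? no. Count so far: 3
Gen 6: crossing 1x2. Involves strand 2? yes. Count so far: 4
Gen 7: crossing 1x3. Involves strand 2? no. Count so far: 4
Gen 8: crossing 2x3. Involves strand 2? yes. Count so far: 5
Gen 9: crossing 4x3. Involves strand 2? no. Count so far: 5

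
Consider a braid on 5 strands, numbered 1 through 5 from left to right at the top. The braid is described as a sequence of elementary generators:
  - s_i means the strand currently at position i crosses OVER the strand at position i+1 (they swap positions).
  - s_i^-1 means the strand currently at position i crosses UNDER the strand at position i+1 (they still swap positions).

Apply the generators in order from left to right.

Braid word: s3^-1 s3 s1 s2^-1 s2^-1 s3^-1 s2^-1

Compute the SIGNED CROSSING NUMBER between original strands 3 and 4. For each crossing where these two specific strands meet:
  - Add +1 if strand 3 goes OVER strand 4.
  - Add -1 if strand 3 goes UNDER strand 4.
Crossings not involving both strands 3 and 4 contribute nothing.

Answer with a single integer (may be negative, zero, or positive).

Gen 1: 3 under 4. Both 3&4? yes. Contrib: -1. Sum: -1
Gen 2: 4 over 3. Both 3&4? yes. Contrib: -1. Sum: -2
Gen 3: crossing 1x2. Both 3&4? no. Sum: -2
Gen 4: crossing 1x3. Both 3&4? no. Sum: -2
Gen 5: crossing 3x1. Both 3&4? no. Sum: -2
Gen 6: 3 under 4. Both 3&4? yes. Contrib: -1. Sum: -3
Gen 7: crossing 1x4. Both 3&4? no. Sum: -3

Answer: -3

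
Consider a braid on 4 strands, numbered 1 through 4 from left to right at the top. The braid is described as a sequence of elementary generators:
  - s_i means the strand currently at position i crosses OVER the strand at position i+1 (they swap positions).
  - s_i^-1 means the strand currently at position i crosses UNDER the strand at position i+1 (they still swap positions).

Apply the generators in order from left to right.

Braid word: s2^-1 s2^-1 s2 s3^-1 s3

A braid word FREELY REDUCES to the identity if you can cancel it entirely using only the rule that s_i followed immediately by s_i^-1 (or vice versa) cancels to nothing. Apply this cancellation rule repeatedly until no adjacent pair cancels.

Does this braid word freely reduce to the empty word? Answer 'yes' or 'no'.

Gen 1 (s2^-1): push. Stack: [s2^-1]
Gen 2 (s2^-1): push. Stack: [s2^-1 s2^-1]
Gen 3 (s2): cancels prior s2^-1. Stack: [s2^-1]
Gen 4 (s3^-1): push. Stack: [s2^-1 s3^-1]
Gen 5 (s3): cancels prior s3^-1. Stack: [s2^-1]
Reduced word: s2^-1

Answer: no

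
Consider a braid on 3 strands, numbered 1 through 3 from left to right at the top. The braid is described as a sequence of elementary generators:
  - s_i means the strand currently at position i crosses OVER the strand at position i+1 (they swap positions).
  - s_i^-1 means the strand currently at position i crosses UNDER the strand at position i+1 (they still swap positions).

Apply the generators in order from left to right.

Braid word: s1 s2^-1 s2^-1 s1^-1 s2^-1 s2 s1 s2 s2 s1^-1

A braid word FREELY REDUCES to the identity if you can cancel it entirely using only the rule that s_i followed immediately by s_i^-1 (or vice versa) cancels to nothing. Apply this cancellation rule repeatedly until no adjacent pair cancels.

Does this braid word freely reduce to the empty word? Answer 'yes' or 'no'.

Gen 1 (s1): push. Stack: [s1]
Gen 2 (s2^-1): push. Stack: [s1 s2^-1]
Gen 3 (s2^-1): push. Stack: [s1 s2^-1 s2^-1]
Gen 4 (s1^-1): push. Stack: [s1 s2^-1 s2^-1 s1^-1]
Gen 5 (s2^-1): push. Stack: [s1 s2^-1 s2^-1 s1^-1 s2^-1]
Gen 6 (s2): cancels prior s2^-1. Stack: [s1 s2^-1 s2^-1 s1^-1]
Gen 7 (s1): cancels prior s1^-1. Stack: [s1 s2^-1 s2^-1]
Gen 8 (s2): cancels prior s2^-1. Stack: [s1 s2^-1]
Gen 9 (s2): cancels prior s2^-1. Stack: [s1]
Gen 10 (s1^-1): cancels prior s1. Stack: []
Reduced word: (empty)

Answer: yes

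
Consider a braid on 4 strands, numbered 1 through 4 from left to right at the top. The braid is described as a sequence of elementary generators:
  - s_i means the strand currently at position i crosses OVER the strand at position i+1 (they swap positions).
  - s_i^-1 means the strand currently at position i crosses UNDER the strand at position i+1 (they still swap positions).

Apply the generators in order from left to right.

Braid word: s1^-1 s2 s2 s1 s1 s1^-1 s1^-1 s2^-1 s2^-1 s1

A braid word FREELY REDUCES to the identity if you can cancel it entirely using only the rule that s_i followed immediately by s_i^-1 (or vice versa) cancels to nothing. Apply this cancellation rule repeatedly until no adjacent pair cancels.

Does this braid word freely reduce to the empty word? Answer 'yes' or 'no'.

Answer: yes

Derivation:
Gen 1 (s1^-1): push. Stack: [s1^-1]
Gen 2 (s2): push. Stack: [s1^-1 s2]
Gen 3 (s2): push. Stack: [s1^-1 s2 s2]
Gen 4 (s1): push. Stack: [s1^-1 s2 s2 s1]
Gen 5 (s1): push. Stack: [s1^-1 s2 s2 s1 s1]
Gen 6 (s1^-1): cancels prior s1. Stack: [s1^-1 s2 s2 s1]
Gen 7 (s1^-1): cancels prior s1. Stack: [s1^-1 s2 s2]
Gen 8 (s2^-1): cancels prior s2. Stack: [s1^-1 s2]
Gen 9 (s2^-1): cancels prior s2. Stack: [s1^-1]
Gen 10 (s1): cancels prior s1^-1. Stack: []
Reduced word: (empty)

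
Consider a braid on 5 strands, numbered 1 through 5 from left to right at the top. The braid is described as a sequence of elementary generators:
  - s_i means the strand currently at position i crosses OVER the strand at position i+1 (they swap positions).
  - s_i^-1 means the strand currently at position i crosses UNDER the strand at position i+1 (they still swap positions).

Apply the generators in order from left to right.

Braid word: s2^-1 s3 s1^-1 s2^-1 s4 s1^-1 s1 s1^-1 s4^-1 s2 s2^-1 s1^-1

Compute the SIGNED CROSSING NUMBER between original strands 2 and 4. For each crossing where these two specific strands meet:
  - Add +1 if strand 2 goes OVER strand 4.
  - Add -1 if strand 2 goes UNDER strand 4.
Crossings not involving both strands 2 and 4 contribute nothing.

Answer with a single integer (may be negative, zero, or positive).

Answer: 1

Derivation:
Gen 1: crossing 2x3. Both 2&4? no. Sum: 0
Gen 2: 2 over 4. Both 2&4? yes. Contrib: +1. Sum: 1
Gen 3: crossing 1x3. Both 2&4? no. Sum: 1
Gen 4: crossing 1x4. Both 2&4? no. Sum: 1
Gen 5: crossing 2x5. Both 2&4? no. Sum: 1
Gen 6: crossing 3x4. Both 2&4? no. Sum: 1
Gen 7: crossing 4x3. Both 2&4? no. Sum: 1
Gen 8: crossing 3x4. Both 2&4? no. Sum: 1
Gen 9: crossing 5x2. Both 2&4? no. Sum: 1
Gen 10: crossing 3x1. Both 2&4? no. Sum: 1
Gen 11: crossing 1x3. Both 2&4? no. Sum: 1
Gen 12: crossing 4x3. Both 2&4? no. Sum: 1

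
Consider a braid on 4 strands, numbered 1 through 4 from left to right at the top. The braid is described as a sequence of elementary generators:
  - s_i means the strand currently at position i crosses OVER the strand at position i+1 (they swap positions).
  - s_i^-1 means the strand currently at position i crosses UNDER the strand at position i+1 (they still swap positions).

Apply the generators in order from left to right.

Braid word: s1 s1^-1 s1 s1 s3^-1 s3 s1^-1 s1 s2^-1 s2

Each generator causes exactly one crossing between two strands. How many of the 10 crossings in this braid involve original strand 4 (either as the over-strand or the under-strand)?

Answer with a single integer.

Gen 1: crossing 1x2. Involves strand 4? no. Count so far: 0
Gen 2: crossing 2x1. Involves strand 4? no. Count so far: 0
Gen 3: crossing 1x2. Involves strand 4? no. Count so far: 0
Gen 4: crossing 2x1. Involves strand 4? no. Count so far: 0
Gen 5: crossing 3x4. Involves strand 4? yes. Count so far: 1
Gen 6: crossing 4x3. Involves strand 4? yes. Count so far: 2
Gen 7: crossing 1x2. Involves strand 4? no. Count so far: 2
Gen 8: crossing 2x1. Involves strand 4? no. Count so far: 2
Gen 9: crossing 2x3. Involves strand 4? no. Count so far: 2
Gen 10: crossing 3x2. Involves strand 4? no. Count so far: 2

Answer: 2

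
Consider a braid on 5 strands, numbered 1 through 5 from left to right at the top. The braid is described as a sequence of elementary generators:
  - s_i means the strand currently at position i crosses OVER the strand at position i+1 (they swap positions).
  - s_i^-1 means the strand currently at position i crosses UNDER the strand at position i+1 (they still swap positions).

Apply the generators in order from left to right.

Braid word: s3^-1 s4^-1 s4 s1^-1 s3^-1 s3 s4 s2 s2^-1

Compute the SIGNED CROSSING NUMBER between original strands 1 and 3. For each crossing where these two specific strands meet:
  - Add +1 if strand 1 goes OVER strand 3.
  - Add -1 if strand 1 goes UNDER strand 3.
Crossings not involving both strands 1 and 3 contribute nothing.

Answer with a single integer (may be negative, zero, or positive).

Answer: 0

Derivation:
Gen 1: crossing 3x4. Both 1&3? no. Sum: 0
Gen 2: crossing 3x5. Both 1&3? no. Sum: 0
Gen 3: crossing 5x3. Both 1&3? no. Sum: 0
Gen 4: crossing 1x2. Both 1&3? no. Sum: 0
Gen 5: crossing 4x3. Both 1&3? no. Sum: 0
Gen 6: crossing 3x4. Both 1&3? no. Sum: 0
Gen 7: crossing 3x5. Both 1&3? no. Sum: 0
Gen 8: crossing 1x4. Both 1&3? no. Sum: 0
Gen 9: crossing 4x1. Both 1&3? no. Sum: 0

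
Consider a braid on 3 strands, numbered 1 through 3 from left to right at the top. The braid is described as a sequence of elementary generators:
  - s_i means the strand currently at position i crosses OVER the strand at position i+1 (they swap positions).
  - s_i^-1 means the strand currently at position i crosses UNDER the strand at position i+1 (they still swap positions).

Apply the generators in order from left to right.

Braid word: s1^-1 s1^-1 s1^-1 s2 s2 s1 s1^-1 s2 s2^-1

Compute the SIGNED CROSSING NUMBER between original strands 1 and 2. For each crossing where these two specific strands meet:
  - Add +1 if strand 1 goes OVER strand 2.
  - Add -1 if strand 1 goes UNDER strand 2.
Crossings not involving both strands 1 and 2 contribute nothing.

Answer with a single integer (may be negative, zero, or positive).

Answer: -3

Derivation:
Gen 1: 1 under 2. Both 1&2? yes. Contrib: -1. Sum: -1
Gen 2: 2 under 1. Both 1&2? yes. Contrib: +1. Sum: 0
Gen 3: 1 under 2. Both 1&2? yes. Contrib: -1. Sum: -1
Gen 4: crossing 1x3. Both 1&2? no. Sum: -1
Gen 5: crossing 3x1. Both 1&2? no. Sum: -1
Gen 6: 2 over 1. Both 1&2? yes. Contrib: -1. Sum: -2
Gen 7: 1 under 2. Both 1&2? yes. Contrib: -1. Sum: -3
Gen 8: crossing 1x3. Both 1&2? no. Sum: -3
Gen 9: crossing 3x1. Both 1&2? no. Sum: -3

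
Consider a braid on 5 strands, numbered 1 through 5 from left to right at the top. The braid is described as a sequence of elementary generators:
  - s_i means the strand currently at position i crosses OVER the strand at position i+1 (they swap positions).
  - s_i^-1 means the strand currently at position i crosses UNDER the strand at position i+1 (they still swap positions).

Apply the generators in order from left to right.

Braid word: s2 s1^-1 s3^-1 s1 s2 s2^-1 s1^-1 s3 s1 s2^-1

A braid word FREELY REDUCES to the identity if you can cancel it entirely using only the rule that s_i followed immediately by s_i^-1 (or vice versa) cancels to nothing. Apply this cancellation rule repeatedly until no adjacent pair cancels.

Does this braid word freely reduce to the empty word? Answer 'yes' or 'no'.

Gen 1 (s2): push. Stack: [s2]
Gen 2 (s1^-1): push. Stack: [s2 s1^-1]
Gen 3 (s3^-1): push. Stack: [s2 s1^-1 s3^-1]
Gen 4 (s1): push. Stack: [s2 s1^-1 s3^-1 s1]
Gen 5 (s2): push. Stack: [s2 s1^-1 s3^-1 s1 s2]
Gen 6 (s2^-1): cancels prior s2. Stack: [s2 s1^-1 s3^-1 s1]
Gen 7 (s1^-1): cancels prior s1. Stack: [s2 s1^-1 s3^-1]
Gen 8 (s3): cancels prior s3^-1. Stack: [s2 s1^-1]
Gen 9 (s1): cancels prior s1^-1. Stack: [s2]
Gen 10 (s2^-1): cancels prior s2. Stack: []
Reduced word: (empty)

Answer: yes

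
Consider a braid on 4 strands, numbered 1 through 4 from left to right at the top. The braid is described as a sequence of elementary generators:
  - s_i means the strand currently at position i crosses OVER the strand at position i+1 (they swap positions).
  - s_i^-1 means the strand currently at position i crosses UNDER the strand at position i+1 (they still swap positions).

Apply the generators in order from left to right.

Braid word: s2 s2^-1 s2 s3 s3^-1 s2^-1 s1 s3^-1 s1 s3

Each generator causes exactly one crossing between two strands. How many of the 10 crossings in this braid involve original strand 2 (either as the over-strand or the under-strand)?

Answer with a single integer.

Gen 1: crossing 2x3. Involves strand 2? yes. Count so far: 1
Gen 2: crossing 3x2. Involves strand 2? yes. Count so far: 2
Gen 3: crossing 2x3. Involves strand 2? yes. Count so far: 3
Gen 4: crossing 2x4. Involves strand 2? yes. Count so far: 4
Gen 5: crossing 4x2. Involves strand 2? yes. Count so far: 5
Gen 6: crossing 3x2. Involves strand 2? yes. Count so far: 6
Gen 7: crossing 1x2. Involves strand 2? yes. Count so far: 7
Gen 8: crossing 3x4. Involves strand 2? no. Count so far: 7
Gen 9: crossing 2x1. Involves strand 2? yes. Count so far: 8
Gen 10: crossing 4x3. Involves strand 2? no. Count so far: 8

Answer: 8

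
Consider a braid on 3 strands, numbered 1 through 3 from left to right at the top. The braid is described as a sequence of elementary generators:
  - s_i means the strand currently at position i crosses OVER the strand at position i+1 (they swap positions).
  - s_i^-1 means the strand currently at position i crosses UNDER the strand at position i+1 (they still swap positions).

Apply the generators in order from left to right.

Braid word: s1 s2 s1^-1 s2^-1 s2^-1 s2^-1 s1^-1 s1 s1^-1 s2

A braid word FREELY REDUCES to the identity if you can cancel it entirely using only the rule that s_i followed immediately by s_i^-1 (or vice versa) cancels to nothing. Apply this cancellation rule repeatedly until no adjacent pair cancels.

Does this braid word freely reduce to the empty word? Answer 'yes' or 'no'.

Answer: no

Derivation:
Gen 1 (s1): push. Stack: [s1]
Gen 2 (s2): push. Stack: [s1 s2]
Gen 3 (s1^-1): push. Stack: [s1 s2 s1^-1]
Gen 4 (s2^-1): push. Stack: [s1 s2 s1^-1 s2^-1]
Gen 5 (s2^-1): push. Stack: [s1 s2 s1^-1 s2^-1 s2^-1]
Gen 6 (s2^-1): push. Stack: [s1 s2 s1^-1 s2^-1 s2^-1 s2^-1]
Gen 7 (s1^-1): push. Stack: [s1 s2 s1^-1 s2^-1 s2^-1 s2^-1 s1^-1]
Gen 8 (s1): cancels prior s1^-1. Stack: [s1 s2 s1^-1 s2^-1 s2^-1 s2^-1]
Gen 9 (s1^-1): push. Stack: [s1 s2 s1^-1 s2^-1 s2^-1 s2^-1 s1^-1]
Gen 10 (s2): push. Stack: [s1 s2 s1^-1 s2^-1 s2^-1 s2^-1 s1^-1 s2]
Reduced word: s1 s2 s1^-1 s2^-1 s2^-1 s2^-1 s1^-1 s2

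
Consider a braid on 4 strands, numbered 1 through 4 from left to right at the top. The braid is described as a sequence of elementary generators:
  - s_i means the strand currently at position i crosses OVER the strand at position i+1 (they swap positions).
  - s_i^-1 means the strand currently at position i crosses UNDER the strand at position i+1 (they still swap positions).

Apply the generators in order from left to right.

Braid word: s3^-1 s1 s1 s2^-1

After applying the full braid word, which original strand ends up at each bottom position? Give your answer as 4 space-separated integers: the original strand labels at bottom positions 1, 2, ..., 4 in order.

Answer: 1 4 2 3

Derivation:
Gen 1 (s3^-1): strand 3 crosses under strand 4. Perm now: [1 2 4 3]
Gen 2 (s1): strand 1 crosses over strand 2. Perm now: [2 1 4 3]
Gen 3 (s1): strand 2 crosses over strand 1. Perm now: [1 2 4 3]
Gen 4 (s2^-1): strand 2 crosses under strand 4. Perm now: [1 4 2 3]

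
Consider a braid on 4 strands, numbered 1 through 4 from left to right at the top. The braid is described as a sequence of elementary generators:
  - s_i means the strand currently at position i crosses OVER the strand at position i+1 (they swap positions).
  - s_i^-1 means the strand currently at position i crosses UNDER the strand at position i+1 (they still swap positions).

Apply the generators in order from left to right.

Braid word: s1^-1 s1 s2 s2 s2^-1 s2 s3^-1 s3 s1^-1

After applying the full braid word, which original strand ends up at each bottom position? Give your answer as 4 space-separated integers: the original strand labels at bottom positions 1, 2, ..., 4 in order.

Answer: 2 1 3 4

Derivation:
Gen 1 (s1^-1): strand 1 crosses under strand 2. Perm now: [2 1 3 4]
Gen 2 (s1): strand 2 crosses over strand 1. Perm now: [1 2 3 4]
Gen 3 (s2): strand 2 crosses over strand 3. Perm now: [1 3 2 4]
Gen 4 (s2): strand 3 crosses over strand 2. Perm now: [1 2 3 4]
Gen 5 (s2^-1): strand 2 crosses under strand 3. Perm now: [1 3 2 4]
Gen 6 (s2): strand 3 crosses over strand 2. Perm now: [1 2 3 4]
Gen 7 (s3^-1): strand 3 crosses under strand 4. Perm now: [1 2 4 3]
Gen 8 (s3): strand 4 crosses over strand 3. Perm now: [1 2 3 4]
Gen 9 (s1^-1): strand 1 crosses under strand 2. Perm now: [2 1 3 4]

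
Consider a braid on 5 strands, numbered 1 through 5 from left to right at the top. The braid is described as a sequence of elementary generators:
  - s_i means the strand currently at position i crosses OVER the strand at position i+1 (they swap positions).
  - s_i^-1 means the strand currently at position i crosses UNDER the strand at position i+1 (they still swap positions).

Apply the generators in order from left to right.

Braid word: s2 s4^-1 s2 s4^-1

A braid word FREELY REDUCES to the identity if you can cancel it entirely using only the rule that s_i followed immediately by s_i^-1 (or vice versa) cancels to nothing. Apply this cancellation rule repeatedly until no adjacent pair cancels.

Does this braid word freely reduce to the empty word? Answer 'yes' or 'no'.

Gen 1 (s2): push. Stack: [s2]
Gen 2 (s4^-1): push. Stack: [s2 s4^-1]
Gen 3 (s2): push. Stack: [s2 s4^-1 s2]
Gen 4 (s4^-1): push. Stack: [s2 s4^-1 s2 s4^-1]
Reduced word: s2 s4^-1 s2 s4^-1

Answer: no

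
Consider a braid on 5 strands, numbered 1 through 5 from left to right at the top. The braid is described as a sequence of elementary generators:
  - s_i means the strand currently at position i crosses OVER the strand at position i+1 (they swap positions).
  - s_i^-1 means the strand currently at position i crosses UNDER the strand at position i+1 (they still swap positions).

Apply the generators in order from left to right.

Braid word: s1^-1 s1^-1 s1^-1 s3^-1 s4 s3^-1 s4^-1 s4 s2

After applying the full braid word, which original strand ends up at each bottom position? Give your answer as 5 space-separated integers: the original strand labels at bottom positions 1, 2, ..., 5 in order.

Answer: 2 5 1 4 3

Derivation:
Gen 1 (s1^-1): strand 1 crosses under strand 2. Perm now: [2 1 3 4 5]
Gen 2 (s1^-1): strand 2 crosses under strand 1. Perm now: [1 2 3 4 5]
Gen 3 (s1^-1): strand 1 crosses under strand 2. Perm now: [2 1 3 4 5]
Gen 4 (s3^-1): strand 3 crosses under strand 4. Perm now: [2 1 4 3 5]
Gen 5 (s4): strand 3 crosses over strand 5. Perm now: [2 1 4 5 3]
Gen 6 (s3^-1): strand 4 crosses under strand 5. Perm now: [2 1 5 4 3]
Gen 7 (s4^-1): strand 4 crosses under strand 3. Perm now: [2 1 5 3 4]
Gen 8 (s4): strand 3 crosses over strand 4. Perm now: [2 1 5 4 3]
Gen 9 (s2): strand 1 crosses over strand 5. Perm now: [2 5 1 4 3]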